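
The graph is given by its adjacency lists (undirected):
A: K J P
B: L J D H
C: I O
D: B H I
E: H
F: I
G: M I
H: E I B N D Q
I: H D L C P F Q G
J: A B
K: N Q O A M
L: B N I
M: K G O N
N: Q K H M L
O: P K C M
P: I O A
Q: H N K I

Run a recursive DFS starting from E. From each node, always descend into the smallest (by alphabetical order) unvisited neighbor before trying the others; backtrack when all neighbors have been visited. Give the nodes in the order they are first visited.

E → H → B → D → I → C → O → K → A → J → P → M → G → N → L → Q → F

Visit E
E → H
H → B
B → D
D → I
I → C
C → O
O → K
K → A
A → J
A → P
K → M
M → G
M → N
N → L
N → Q
I → F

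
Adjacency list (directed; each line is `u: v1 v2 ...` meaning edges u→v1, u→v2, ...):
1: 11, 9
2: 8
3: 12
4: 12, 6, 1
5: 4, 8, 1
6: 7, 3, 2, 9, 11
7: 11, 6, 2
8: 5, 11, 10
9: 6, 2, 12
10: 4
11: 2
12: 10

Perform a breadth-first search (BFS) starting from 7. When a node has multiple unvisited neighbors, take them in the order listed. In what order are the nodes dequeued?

Visit 7; enqueue 11, 6, 2 → queue [11, 6, 2]
Visit 11 → queue [6, 2]
Visit 6; enqueue 3, 9 → queue [2, 3, 9]
Visit 2; enqueue 8 → queue [3, 9, 8]
Visit 3; enqueue 12 → queue [9, 8, 12]
Visit 9 → queue [8, 12]
Visit 8; enqueue 5, 10 → queue [12, 5, 10]
Visit 12 → queue [5, 10]
Visit 5; enqueue 4, 1 → queue [10, 4, 1]
Visit 10 → queue [4, 1]
Visit 4 → queue [1]
Visit 1 → queue []

7 -> 11 -> 6 -> 2 -> 3 -> 9 -> 8 -> 12 -> 5 -> 10 -> 4 -> 1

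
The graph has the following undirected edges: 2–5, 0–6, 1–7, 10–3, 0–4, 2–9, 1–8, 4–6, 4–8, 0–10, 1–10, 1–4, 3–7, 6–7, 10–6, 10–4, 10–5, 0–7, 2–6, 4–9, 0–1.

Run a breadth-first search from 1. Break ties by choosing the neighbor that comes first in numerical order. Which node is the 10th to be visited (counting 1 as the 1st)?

Visit 1; enqueue 0, 4, 7, 8, 10 → queue [0, 4, 7, 8, 10]
Visit 0; enqueue 6 → queue [4, 7, 8, 10, 6]
Visit 4; enqueue 9 → queue [7, 8, 10, 6, 9]
Visit 7; enqueue 3 → queue [8, 10, 6, 9, 3]
Visit 8 → queue [10, 6, 9, 3]
Visit 10; enqueue 5 → queue [6, 9, 3, 5]
Visit 6; enqueue 2 → queue [9, 3, 5, 2]
Visit 9 → queue [3, 5, 2]
Visit 3 → queue [5, 2]
Visit 5 → queue [2]
Visit 2 → queue []

Visit order: 1, 0, 4, 7, 8, 10, 6, 9, 3, 5, 2

5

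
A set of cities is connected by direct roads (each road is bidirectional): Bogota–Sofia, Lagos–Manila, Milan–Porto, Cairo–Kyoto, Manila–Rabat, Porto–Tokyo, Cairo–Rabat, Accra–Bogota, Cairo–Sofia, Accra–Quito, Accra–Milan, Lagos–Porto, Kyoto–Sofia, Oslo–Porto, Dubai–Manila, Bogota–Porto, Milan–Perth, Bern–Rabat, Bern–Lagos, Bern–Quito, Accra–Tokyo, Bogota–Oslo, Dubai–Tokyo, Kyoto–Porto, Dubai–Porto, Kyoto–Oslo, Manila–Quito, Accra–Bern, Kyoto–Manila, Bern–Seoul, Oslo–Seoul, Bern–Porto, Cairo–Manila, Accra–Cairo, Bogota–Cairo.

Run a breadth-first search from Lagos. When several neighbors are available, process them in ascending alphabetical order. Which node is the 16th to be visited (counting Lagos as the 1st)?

Sofia

Visit Lagos; enqueue Bern, Manila, Porto → queue [Bern, Manila, Porto]
Visit Bern; enqueue Accra, Quito, Rabat, Seoul → queue [Manila, Porto, Accra, Quito, Rabat, Seoul]
Visit Manila; enqueue Cairo, Dubai, Kyoto → queue [Porto, Accra, Quito, Rabat, Seoul, Cairo, Dubai, Kyoto]
Visit Porto; enqueue Bogota, Milan, Oslo, Tokyo → queue [Accra, Quito, Rabat, Seoul, Cairo, Dubai, Kyoto, Bogota, Milan, Oslo, Tokyo]
Visit Accra → queue [Quito, Rabat, Seoul, Cairo, Dubai, Kyoto, Bogota, Milan, Oslo, Tokyo]
Visit Quito → queue [Rabat, Seoul, Cairo, Dubai, Kyoto, Bogota, Milan, Oslo, Tokyo]
Visit Rabat → queue [Seoul, Cairo, Dubai, Kyoto, Bogota, Milan, Oslo, Tokyo]
Visit Seoul → queue [Cairo, Dubai, Kyoto, Bogota, Milan, Oslo, Tokyo]
Visit Cairo; enqueue Sofia → queue [Dubai, Kyoto, Bogota, Milan, Oslo, Tokyo, Sofia]
Visit Dubai → queue [Kyoto, Bogota, Milan, Oslo, Tokyo, Sofia]
Visit Kyoto → queue [Bogota, Milan, Oslo, Tokyo, Sofia]
Visit Bogota → queue [Milan, Oslo, Tokyo, Sofia]
Visit Milan; enqueue Perth → queue [Oslo, Tokyo, Sofia, Perth]
Visit Oslo → queue [Tokyo, Sofia, Perth]
Visit Tokyo → queue [Sofia, Perth]
Visit Sofia → queue [Perth]
Visit Perth → queue []

Visit order: Lagos, Bern, Manila, Porto, Accra, Quito, Rabat, Seoul, Cairo, Dubai, Kyoto, Bogota, Milan, Oslo, Tokyo, Sofia, Perth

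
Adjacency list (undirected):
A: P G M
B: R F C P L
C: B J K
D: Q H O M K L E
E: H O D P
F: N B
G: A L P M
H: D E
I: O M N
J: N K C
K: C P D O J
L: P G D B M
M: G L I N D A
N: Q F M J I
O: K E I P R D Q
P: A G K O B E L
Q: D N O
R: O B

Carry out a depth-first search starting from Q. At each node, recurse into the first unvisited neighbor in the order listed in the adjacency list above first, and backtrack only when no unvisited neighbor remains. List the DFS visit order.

Visit Q
Q → D
D → H
H → E
E → O
O → K
K → C
C → B
B → R
B → F
F → N
N → M
M → G
G → A
A → P
P → L
M → I
N → J

Q → D → H → E → O → K → C → B → R → F → N → M → G → A → P → L → I → J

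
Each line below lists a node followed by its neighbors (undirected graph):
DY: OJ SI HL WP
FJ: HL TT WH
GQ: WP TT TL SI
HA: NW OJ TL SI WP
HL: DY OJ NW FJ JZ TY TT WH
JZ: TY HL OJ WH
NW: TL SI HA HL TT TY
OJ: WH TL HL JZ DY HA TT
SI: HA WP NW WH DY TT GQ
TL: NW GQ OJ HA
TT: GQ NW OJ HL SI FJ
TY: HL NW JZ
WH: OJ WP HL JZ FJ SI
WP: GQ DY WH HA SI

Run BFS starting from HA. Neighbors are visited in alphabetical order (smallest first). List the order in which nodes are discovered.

Visit HA; enqueue NW, OJ, SI, TL, WP → queue [NW, OJ, SI, TL, WP]
Visit NW; enqueue HL, TT, TY → queue [OJ, SI, TL, WP, HL, TT, TY]
Visit OJ; enqueue DY, JZ, WH → queue [SI, TL, WP, HL, TT, TY, DY, JZ, WH]
Visit SI; enqueue GQ → queue [TL, WP, HL, TT, TY, DY, JZ, WH, GQ]
Visit TL → queue [WP, HL, TT, TY, DY, JZ, WH, GQ]
Visit WP → queue [HL, TT, TY, DY, JZ, WH, GQ]
Visit HL; enqueue FJ → queue [TT, TY, DY, JZ, WH, GQ, FJ]
Visit TT → queue [TY, DY, JZ, WH, GQ, FJ]
Visit TY → queue [DY, JZ, WH, GQ, FJ]
Visit DY → queue [JZ, WH, GQ, FJ]
Visit JZ → queue [WH, GQ, FJ]
Visit WH → queue [GQ, FJ]
Visit GQ → queue [FJ]
Visit FJ → queue []

HA -> NW -> OJ -> SI -> TL -> WP -> HL -> TT -> TY -> DY -> JZ -> WH -> GQ -> FJ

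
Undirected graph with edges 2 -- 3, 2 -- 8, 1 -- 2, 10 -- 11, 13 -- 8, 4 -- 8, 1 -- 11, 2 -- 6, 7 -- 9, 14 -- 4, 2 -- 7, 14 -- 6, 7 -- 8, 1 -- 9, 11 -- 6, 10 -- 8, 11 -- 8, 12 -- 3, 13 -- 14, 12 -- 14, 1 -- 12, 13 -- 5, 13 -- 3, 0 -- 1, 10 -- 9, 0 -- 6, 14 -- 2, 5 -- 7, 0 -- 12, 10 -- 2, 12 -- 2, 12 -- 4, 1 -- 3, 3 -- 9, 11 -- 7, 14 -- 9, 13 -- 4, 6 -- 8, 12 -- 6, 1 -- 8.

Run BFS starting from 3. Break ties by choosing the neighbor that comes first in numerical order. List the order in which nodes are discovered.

Visit 3; enqueue 1, 2, 9, 12, 13 → queue [1, 2, 9, 12, 13]
Visit 1; enqueue 0, 8, 11 → queue [2, 9, 12, 13, 0, 8, 11]
Visit 2; enqueue 6, 7, 10, 14 → queue [9, 12, 13, 0, 8, 11, 6, 7, 10, 14]
Visit 9 → queue [12, 13, 0, 8, 11, 6, 7, 10, 14]
Visit 12; enqueue 4 → queue [13, 0, 8, 11, 6, 7, 10, 14, 4]
Visit 13; enqueue 5 → queue [0, 8, 11, 6, 7, 10, 14, 4, 5]
Visit 0 → queue [8, 11, 6, 7, 10, 14, 4, 5]
Visit 8 → queue [11, 6, 7, 10, 14, 4, 5]
Visit 11 → queue [6, 7, 10, 14, 4, 5]
Visit 6 → queue [7, 10, 14, 4, 5]
Visit 7 → queue [10, 14, 4, 5]
Visit 10 → queue [14, 4, 5]
Visit 14 → queue [4, 5]
Visit 4 → queue [5]
Visit 5 → queue []

3 1 2 9 12 13 0 8 11 6 7 10 14 4 5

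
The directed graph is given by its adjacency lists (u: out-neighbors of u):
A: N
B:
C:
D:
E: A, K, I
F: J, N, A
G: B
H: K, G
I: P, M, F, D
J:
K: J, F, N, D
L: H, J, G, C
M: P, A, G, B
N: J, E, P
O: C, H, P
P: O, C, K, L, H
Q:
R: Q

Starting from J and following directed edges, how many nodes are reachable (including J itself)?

1

BFS from J visits: J
Reachable nodes: 1 of 18 total.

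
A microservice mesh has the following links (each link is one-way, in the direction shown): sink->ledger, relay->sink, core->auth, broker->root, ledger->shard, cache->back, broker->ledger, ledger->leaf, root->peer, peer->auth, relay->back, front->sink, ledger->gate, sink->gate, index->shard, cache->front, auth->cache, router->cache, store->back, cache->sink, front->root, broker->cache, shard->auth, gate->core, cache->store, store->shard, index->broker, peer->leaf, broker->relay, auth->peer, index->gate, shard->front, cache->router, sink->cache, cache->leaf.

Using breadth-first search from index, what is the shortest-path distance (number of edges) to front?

Level 0: index
Level 1: broker, gate, shard
Level 2: auth, cache, core, front, ledger, relay, root
Level 3: back, leaf, peer, router, sink, store
front first appears at level 2.

2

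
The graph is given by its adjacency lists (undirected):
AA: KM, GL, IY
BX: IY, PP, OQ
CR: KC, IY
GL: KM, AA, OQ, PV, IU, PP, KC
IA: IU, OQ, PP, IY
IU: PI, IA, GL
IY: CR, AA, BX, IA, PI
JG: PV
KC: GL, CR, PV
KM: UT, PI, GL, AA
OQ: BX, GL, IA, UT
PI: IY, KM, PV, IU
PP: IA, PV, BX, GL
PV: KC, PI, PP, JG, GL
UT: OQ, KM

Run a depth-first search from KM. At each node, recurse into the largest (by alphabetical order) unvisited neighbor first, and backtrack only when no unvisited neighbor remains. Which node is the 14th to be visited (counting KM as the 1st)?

BX

Visit KM
KM → UT
UT → OQ
OQ → IA
IA → PP
PP → PV
PV → PI
PI → IY
IY → CR
CR → KC
KC → GL
GL → IU
GL → AA
IY → BX
PV → JG

Visit order: KM, UT, OQ, IA, PP, PV, PI, IY, CR, KC, GL, IU, AA, BX, JG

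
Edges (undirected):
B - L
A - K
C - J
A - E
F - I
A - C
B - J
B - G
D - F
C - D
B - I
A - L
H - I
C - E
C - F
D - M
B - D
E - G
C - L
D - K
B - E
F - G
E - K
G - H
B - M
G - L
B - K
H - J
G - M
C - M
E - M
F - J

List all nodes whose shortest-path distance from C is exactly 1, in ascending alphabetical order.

A, D, E, F, J, L, M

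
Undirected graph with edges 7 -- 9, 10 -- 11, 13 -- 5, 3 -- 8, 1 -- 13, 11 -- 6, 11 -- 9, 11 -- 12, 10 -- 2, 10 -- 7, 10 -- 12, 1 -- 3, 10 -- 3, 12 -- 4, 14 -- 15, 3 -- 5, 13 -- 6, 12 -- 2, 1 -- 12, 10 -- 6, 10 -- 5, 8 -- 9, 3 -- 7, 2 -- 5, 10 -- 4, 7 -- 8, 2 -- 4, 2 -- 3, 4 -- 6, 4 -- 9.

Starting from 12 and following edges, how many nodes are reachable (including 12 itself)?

13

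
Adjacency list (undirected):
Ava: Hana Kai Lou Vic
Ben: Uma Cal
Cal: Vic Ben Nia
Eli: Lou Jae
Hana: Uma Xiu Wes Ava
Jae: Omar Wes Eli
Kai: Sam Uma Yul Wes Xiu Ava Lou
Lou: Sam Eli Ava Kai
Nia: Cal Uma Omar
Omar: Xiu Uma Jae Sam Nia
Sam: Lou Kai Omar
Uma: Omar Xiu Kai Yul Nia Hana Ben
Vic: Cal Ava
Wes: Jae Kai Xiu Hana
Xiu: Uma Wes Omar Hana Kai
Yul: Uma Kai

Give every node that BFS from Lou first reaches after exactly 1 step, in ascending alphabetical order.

Ava, Eli, Kai, Sam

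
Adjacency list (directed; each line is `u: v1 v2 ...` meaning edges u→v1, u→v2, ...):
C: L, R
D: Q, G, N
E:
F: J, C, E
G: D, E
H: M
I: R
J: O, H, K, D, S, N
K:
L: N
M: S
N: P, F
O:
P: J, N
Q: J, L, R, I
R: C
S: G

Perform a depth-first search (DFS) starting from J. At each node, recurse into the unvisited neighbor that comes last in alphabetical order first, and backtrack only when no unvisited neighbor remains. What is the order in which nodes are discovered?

Visit J
J → S
S → G
G → E
G → D
D → Q
Q → R
R → C
C → L
L → N
N → P
N → F
Q → I
J → O
J → K
J → H
H → M

J, S, G, E, D, Q, R, C, L, N, P, F, I, O, K, H, M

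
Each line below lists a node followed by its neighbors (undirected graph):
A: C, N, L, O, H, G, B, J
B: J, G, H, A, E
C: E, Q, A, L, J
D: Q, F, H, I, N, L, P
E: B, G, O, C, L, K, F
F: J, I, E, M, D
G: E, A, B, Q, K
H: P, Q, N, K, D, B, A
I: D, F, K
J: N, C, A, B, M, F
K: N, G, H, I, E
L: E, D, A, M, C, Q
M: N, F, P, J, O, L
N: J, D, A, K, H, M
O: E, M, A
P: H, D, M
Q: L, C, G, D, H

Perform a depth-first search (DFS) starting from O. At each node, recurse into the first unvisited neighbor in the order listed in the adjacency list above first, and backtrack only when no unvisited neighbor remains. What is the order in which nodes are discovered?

O E B J N D Q L A C H P M F I K G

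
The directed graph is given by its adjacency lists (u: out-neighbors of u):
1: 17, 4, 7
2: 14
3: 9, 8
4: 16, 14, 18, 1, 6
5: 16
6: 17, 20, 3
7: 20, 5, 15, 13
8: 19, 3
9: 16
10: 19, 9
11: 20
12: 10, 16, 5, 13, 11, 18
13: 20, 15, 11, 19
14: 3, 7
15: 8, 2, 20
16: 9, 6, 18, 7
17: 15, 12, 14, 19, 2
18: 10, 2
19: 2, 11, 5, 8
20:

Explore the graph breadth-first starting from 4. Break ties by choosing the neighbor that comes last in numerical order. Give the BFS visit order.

Visit 4; enqueue 18, 16, 14, 6, 1 → queue [18, 16, 14, 6, 1]
Visit 18; enqueue 10, 2 → queue [16, 14, 6, 1, 10, 2]
Visit 16; enqueue 9, 7 → queue [14, 6, 1, 10, 2, 9, 7]
Visit 14; enqueue 3 → queue [6, 1, 10, 2, 9, 7, 3]
Visit 6; enqueue 20, 17 → queue [1, 10, 2, 9, 7, 3, 20, 17]
Visit 1 → queue [10, 2, 9, 7, 3, 20, 17]
Visit 10; enqueue 19 → queue [2, 9, 7, 3, 20, 17, 19]
Visit 2 → queue [9, 7, 3, 20, 17, 19]
Visit 9 → queue [7, 3, 20, 17, 19]
Visit 7; enqueue 15, 13, 5 → queue [3, 20, 17, 19, 15, 13, 5]
Visit 3; enqueue 8 → queue [20, 17, 19, 15, 13, 5, 8]
Visit 20 → queue [17, 19, 15, 13, 5, 8]
Visit 17; enqueue 12 → queue [19, 15, 13, 5, 8, 12]
Visit 19; enqueue 11 → queue [15, 13, 5, 8, 12, 11]
Visit 15 → queue [13, 5, 8, 12, 11]
Visit 13 → queue [5, 8, 12, 11]
Visit 5 → queue [8, 12, 11]
Visit 8 → queue [12, 11]
Visit 12 → queue [11]
Visit 11 → queue []

4 18 16 14 6 1 10 2 9 7 3 20 17 19 15 13 5 8 12 11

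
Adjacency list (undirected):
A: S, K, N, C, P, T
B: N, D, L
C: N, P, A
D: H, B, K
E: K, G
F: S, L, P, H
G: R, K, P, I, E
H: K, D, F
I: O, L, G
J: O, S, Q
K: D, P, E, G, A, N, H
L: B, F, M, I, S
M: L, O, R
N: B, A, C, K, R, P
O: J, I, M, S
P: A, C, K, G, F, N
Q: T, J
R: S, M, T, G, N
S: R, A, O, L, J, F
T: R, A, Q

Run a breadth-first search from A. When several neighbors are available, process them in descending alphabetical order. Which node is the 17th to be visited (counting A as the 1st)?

Visit A; enqueue T, S, P, N, K, C → queue [T, S, P, N, K, C]
Visit T; enqueue R, Q → queue [S, P, N, K, C, R, Q]
Visit S; enqueue O, L, J, F → queue [P, N, K, C, R, Q, O, L, J, F]
Visit P; enqueue G → queue [N, K, C, R, Q, O, L, J, F, G]
Visit N; enqueue B → queue [K, C, R, Q, O, L, J, F, G, B]
Visit K; enqueue H, E, D → queue [C, R, Q, O, L, J, F, G, B, H, E, D]
Visit C → queue [R, Q, O, L, J, F, G, B, H, E, D]
Visit R; enqueue M → queue [Q, O, L, J, F, G, B, H, E, D, M]
Visit Q → queue [O, L, J, F, G, B, H, E, D, M]
Visit O; enqueue I → queue [L, J, F, G, B, H, E, D, M, I]
Visit L → queue [J, F, G, B, H, E, D, M, I]
Visit J → queue [F, G, B, H, E, D, M, I]
Visit F → queue [G, B, H, E, D, M, I]
Visit G → queue [B, H, E, D, M, I]
Visit B → queue [H, E, D, M, I]
Visit H → queue [E, D, M, I]
Visit E → queue [D, M, I]
Visit D → queue [M, I]
Visit M → queue [I]
Visit I → queue []

Visit order: A, T, S, P, N, K, C, R, Q, O, L, J, F, G, B, H, E, D, M, I

E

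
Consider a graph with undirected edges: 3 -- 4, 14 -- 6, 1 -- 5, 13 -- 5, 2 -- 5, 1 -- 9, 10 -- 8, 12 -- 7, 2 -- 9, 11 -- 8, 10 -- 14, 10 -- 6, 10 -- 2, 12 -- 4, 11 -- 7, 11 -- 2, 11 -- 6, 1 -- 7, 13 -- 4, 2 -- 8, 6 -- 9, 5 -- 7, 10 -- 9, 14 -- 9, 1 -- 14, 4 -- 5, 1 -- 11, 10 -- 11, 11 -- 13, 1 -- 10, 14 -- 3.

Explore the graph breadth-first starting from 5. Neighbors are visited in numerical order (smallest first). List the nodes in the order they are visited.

5, 1, 2, 4, 7, 13, 9, 10, 11, 14, 8, 3, 12, 6

Visit 5; enqueue 1, 2, 4, 7, 13 → queue [1, 2, 4, 7, 13]
Visit 1; enqueue 9, 10, 11, 14 → queue [2, 4, 7, 13, 9, 10, 11, 14]
Visit 2; enqueue 8 → queue [4, 7, 13, 9, 10, 11, 14, 8]
Visit 4; enqueue 3, 12 → queue [7, 13, 9, 10, 11, 14, 8, 3, 12]
Visit 7 → queue [13, 9, 10, 11, 14, 8, 3, 12]
Visit 13 → queue [9, 10, 11, 14, 8, 3, 12]
Visit 9; enqueue 6 → queue [10, 11, 14, 8, 3, 12, 6]
Visit 10 → queue [11, 14, 8, 3, 12, 6]
Visit 11 → queue [14, 8, 3, 12, 6]
Visit 14 → queue [8, 3, 12, 6]
Visit 8 → queue [3, 12, 6]
Visit 3 → queue [12, 6]
Visit 12 → queue [6]
Visit 6 → queue []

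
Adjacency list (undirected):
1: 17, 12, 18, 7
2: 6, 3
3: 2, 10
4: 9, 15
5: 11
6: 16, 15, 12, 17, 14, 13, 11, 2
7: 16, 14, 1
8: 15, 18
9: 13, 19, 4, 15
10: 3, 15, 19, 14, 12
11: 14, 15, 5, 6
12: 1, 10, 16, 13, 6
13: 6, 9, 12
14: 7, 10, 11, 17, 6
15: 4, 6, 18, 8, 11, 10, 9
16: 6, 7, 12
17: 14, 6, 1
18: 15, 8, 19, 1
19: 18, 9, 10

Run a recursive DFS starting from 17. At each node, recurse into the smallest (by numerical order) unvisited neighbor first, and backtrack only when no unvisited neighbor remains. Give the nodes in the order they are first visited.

Visit 17
17 → 1
1 → 7
7 → 14
14 → 6
6 → 2
2 → 3
3 → 10
10 → 12
12 → 13
13 → 9
9 → 4
4 → 15
15 → 8
8 → 18
18 → 19
15 → 11
11 → 5
12 → 16

17, 1, 7, 14, 6, 2, 3, 10, 12, 13, 9, 4, 15, 8, 18, 19, 11, 5, 16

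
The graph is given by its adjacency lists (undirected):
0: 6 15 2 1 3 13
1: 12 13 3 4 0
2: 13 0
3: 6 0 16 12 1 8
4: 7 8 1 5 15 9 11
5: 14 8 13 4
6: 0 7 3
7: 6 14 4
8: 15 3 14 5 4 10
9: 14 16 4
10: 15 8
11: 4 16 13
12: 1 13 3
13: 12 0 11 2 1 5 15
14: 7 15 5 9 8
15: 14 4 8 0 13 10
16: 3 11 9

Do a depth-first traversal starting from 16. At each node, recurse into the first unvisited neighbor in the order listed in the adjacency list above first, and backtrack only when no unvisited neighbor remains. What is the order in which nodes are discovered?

16 3 6 0 15 14 7 4 8 5 13 12 1 11 2 10 9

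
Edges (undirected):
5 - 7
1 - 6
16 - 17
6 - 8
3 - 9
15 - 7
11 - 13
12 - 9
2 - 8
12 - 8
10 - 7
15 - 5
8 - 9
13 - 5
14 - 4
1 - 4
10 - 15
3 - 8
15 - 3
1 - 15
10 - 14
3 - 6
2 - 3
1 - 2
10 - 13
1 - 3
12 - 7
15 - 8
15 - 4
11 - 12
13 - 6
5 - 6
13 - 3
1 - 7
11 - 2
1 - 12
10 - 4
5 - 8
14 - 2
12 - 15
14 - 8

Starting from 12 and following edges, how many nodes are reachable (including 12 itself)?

15

BFS from 12 visits: 12, 1, 7, 8, 9, 11, 15, 2, 3, 4, 6, 5, 10, 14, 13
Reachable nodes: 15 of 17 total.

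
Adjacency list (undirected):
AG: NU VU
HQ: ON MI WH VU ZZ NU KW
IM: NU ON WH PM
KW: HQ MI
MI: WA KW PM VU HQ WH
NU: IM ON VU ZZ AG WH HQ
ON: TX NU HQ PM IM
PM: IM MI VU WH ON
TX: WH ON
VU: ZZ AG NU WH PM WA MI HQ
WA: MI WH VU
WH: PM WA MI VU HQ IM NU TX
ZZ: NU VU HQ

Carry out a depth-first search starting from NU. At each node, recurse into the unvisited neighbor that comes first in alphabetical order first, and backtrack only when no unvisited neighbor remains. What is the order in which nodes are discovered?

Visit NU
NU → AG
AG → VU
VU → HQ
HQ → KW
KW → MI
MI → PM
PM → IM
IM → ON
ON → TX
TX → WH
WH → WA
HQ → ZZ

NU → AG → VU → HQ → KW → MI → PM → IM → ON → TX → WH → WA → ZZ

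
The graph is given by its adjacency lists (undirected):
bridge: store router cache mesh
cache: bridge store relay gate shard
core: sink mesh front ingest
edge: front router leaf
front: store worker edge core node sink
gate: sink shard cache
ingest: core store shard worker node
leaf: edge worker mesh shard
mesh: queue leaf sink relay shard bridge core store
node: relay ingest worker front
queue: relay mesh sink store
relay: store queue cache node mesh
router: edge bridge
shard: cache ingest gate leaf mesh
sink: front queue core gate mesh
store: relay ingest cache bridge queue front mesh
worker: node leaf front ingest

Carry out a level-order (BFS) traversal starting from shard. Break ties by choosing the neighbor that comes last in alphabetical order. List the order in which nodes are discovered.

shard mesh leaf ingest gate cache store sink relay queue core bridge worker edge node front router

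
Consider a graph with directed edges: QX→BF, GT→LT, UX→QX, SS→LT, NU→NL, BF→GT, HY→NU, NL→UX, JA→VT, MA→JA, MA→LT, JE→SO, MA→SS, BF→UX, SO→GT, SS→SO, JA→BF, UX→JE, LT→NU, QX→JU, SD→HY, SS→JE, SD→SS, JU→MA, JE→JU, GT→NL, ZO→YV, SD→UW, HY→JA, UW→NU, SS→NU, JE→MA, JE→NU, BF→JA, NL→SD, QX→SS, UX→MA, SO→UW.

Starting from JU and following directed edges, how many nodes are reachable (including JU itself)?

17

BFS from JU visits: JU, MA, JA, LT, SS, BF, VT, NU, JE, SO, GT, UX, NL, UW, QX, SD, HY
Reachable nodes: 17 of 19 total.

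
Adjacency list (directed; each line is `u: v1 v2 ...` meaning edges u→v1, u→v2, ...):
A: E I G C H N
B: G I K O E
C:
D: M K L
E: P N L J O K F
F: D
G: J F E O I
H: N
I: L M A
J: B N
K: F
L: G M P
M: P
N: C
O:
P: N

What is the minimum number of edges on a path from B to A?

2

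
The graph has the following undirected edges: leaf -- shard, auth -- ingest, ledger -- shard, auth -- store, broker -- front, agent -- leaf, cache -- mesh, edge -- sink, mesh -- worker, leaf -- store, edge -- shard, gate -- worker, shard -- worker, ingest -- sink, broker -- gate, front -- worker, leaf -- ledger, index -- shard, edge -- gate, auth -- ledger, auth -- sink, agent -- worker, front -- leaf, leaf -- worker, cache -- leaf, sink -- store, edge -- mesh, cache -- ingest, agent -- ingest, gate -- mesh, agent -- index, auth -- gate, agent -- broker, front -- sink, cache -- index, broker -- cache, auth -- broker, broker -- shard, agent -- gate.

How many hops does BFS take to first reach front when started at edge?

Level 0: edge
Level 1: gate, mesh, shard, sink
Level 2: agent, auth, broker, cache, front, index, ingest, leaf, ledger, store, worker
front first appears at level 2.

2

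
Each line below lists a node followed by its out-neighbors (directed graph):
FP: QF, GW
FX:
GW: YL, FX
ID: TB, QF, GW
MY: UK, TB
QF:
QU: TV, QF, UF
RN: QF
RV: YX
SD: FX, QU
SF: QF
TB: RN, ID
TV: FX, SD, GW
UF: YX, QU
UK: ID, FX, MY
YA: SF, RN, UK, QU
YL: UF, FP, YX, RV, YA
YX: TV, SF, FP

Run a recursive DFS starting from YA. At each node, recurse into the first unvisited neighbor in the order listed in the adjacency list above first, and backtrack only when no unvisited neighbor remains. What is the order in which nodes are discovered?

YA → SF → QF → RN → UK → ID → TB → GW → YL → UF → YX → TV → FX → SD → QU → FP → RV → MY

Visit YA
YA → SF
SF → QF
YA → RN
YA → UK
UK → ID
ID → TB
ID → GW
GW → YL
YL → UF
UF → YX
YX → TV
TV → FX
TV → SD
SD → QU
YX → FP
YL → RV
UK → MY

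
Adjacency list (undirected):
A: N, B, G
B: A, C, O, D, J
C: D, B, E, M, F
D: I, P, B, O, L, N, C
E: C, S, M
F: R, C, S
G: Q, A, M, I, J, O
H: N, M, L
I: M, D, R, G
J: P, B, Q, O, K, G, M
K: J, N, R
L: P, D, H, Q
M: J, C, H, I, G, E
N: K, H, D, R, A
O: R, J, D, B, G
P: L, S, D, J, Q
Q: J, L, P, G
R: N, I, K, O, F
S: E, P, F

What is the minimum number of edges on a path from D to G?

Level 0: D
Level 1: B, C, I, L, N, O, P
Level 2: A, E, F, G, H, J, K, M, Q, R, S
G first appears at level 2.

2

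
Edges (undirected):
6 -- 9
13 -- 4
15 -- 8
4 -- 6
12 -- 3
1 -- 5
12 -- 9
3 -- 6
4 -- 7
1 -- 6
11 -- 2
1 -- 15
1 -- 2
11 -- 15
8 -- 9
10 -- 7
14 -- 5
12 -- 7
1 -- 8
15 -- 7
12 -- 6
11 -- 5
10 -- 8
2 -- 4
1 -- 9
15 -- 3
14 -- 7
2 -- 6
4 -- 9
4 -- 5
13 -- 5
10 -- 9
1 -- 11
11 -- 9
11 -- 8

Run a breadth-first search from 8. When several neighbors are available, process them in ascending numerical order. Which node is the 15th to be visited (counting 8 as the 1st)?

Visit 8; enqueue 1, 9, 10, 11, 15 → queue [1, 9, 10, 11, 15]
Visit 1; enqueue 2, 5, 6 → queue [9, 10, 11, 15, 2, 5, 6]
Visit 9; enqueue 4, 12 → queue [10, 11, 15, 2, 5, 6, 4, 12]
Visit 10; enqueue 7 → queue [11, 15, 2, 5, 6, 4, 12, 7]
Visit 11 → queue [15, 2, 5, 6, 4, 12, 7]
Visit 15; enqueue 3 → queue [2, 5, 6, 4, 12, 7, 3]
Visit 2 → queue [5, 6, 4, 12, 7, 3]
Visit 5; enqueue 13, 14 → queue [6, 4, 12, 7, 3, 13, 14]
Visit 6 → queue [4, 12, 7, 3, 13, 14]
Visit 4 → queue [12, 7, 3, 13, 14]
Visit 12 → queue [7, 3, 13, 14]
Visit 7 → queue [3, 13, 14]
Visit 3 → queue [13, 14]
Visit 13 → queue [14]
Visit 14 → queue []

Visit order: 8, 1, 9, 10, 11, 15, 2, 5, 6, 4, 12, 7, 3, 13, 14

14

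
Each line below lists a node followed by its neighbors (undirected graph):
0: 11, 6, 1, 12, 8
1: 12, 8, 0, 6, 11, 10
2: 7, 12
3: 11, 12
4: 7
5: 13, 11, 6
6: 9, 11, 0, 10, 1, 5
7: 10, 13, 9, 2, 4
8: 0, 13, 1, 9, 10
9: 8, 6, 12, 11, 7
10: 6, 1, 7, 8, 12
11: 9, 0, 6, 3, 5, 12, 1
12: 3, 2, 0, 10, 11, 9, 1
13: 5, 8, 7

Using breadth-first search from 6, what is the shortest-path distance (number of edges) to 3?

2

Level 0: 6
Level 1: 0, 1, 5, 9, 10, 11
Level 2: 3, 7, 8, 12, 13
Level 3: 2, 4
3 first appears at level 2.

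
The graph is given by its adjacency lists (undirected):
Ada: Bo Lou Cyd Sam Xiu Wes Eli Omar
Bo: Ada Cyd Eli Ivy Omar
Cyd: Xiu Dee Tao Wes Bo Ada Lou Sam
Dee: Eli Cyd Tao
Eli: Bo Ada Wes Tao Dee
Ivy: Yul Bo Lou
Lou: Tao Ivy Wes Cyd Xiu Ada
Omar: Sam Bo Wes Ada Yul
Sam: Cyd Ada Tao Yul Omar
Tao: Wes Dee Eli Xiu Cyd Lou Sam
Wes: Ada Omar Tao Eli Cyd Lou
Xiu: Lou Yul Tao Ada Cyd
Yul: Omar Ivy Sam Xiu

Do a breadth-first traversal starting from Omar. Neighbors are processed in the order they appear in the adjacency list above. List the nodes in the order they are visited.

Omar -> Sam -> Bo -> Wes -> Ada -> Yul -> Cyd -> Tao -> Eli -> Ivy -> Lou -> Xiu -> Dee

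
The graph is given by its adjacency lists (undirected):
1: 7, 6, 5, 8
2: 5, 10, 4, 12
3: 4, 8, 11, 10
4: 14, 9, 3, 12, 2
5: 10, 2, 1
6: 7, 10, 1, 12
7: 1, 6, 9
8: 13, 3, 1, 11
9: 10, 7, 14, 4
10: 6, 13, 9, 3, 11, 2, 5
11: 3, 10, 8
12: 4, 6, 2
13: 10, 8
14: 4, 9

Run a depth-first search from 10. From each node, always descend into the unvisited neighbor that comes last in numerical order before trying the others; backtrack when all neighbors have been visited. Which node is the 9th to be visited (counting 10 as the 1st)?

7

Visit 10
10 → 13
13 → 8
8 → 11
11 → 3
3 → 4
4 → 14
14 → 9
9 → 7
7 → 6
6 → 12
12 → 2
2 → 5
5 → 1

Visit order: 10, 13, 8, 11, 3, 4, 14, 9, 7, 6, 12, 2, 5, 1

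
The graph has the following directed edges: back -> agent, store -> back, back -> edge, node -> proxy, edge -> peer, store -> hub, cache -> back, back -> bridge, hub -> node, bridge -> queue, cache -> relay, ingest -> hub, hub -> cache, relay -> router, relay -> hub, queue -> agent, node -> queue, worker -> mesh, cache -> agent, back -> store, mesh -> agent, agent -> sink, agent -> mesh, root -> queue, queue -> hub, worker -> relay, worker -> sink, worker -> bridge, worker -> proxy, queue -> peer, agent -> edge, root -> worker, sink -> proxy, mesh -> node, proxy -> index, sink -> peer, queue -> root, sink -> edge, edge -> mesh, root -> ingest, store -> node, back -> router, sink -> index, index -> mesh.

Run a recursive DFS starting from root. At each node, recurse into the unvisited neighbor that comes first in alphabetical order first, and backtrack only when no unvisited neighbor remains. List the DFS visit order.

root -> ingest -> hub -> cache -> agent -> edge -> mesh -> node -> proxy -> index -> queue -> peer -> sink -> back -> bridge -> router -> store -> relay -> worker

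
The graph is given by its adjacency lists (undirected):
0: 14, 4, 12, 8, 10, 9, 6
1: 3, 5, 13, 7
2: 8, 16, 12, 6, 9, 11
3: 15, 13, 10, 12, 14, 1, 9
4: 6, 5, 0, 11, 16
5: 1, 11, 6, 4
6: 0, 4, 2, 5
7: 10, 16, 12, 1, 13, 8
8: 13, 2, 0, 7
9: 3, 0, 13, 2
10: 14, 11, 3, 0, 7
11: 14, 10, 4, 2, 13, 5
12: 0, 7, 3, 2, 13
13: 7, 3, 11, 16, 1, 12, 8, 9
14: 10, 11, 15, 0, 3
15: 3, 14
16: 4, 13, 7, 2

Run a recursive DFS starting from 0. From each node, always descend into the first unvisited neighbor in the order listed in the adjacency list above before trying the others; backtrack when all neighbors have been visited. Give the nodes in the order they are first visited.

0, 14, 10, 11, 4, 6, 2, 8, 13, 7, 16, 12, 3, 15, 1, 5, 9

Visit 0
0 → 14
14 → 10
10 → 11
11 → 4
4 → 6
6 → 2
2 → 8
8 → 13
13 → 7
7 → 16
7 → 12
12 → 3
3 → 15
3 → 1
1 → 5
3 → 9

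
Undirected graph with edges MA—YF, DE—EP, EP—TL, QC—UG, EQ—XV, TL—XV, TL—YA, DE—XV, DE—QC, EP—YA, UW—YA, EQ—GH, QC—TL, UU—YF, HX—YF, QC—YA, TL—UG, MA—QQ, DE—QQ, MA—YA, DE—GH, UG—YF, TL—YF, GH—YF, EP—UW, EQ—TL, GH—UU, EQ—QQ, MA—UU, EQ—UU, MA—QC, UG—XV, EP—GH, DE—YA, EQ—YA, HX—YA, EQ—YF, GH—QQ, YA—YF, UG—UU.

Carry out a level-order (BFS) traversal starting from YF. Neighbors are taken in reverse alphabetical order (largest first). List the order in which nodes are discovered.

Visit YF; enqueue YA, UU, UG, TL, MA, HX, GH, EQ → queue [YA, UU, UG, TL, MA, HX, GH, EQ]
Visit YA; enqueue UW, QC, EP, DE → queue [UU, UG, TL, MA, HX, GH, EQ, UW, QC, EP, DE]
Visit UU → queue [UG, TL, MA, HX, GH, EQ, UW, QC, EP, DE]
Visit UG; enqueue XV → queue [TL, MA, HX, GH, EQ, UW, QC, EP, DE, XV]
Visit TL → queue [MA, HX, GH, EQ, UW, QC, EP, DE, XV]
Visit MA; enqueue QQ → queue [HX, GH, EQ, UW, QC, EP, DE, XV, QQ]
Visit HX → queue [GH, EQ, UW, QC, EP, DE, XV, QQ]
Visit GH → queue [EQ, UW, QC, EP, DE, XV, QQ]
Visit EQ → queue [UW, QC, EP, DE, XV, QQ]
Visit UW → queue [QC, EP, DE, XV, QQ]
Visit QC → queue [EP, DE, XV, QQ]
Visit EP → queue [DE, XV, QQ]
Visit DE → queue [XV, QQ]
Visit XV → queue [QQ]
Visit QQ → queue []

YF YA UU UG TL MA HX GH EQ UW QC EP DE XV QQ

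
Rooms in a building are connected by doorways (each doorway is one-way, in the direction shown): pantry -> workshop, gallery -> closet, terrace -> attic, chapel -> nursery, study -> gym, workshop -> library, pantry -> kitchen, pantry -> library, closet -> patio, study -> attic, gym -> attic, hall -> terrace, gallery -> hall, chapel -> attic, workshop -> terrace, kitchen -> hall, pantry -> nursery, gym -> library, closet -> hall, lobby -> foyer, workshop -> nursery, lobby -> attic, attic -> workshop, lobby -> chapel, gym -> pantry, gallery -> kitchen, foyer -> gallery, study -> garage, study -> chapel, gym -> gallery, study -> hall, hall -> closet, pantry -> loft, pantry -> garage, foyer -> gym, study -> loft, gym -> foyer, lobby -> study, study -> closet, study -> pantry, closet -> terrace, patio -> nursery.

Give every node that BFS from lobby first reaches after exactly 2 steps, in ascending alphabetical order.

closet, gallery, garage, gym, hall, loft, nursery, pantry, workshop

Level 0: lobby
Level 1: attic, chapel, foyer, study
Level 2: closet, gallery, garage, gym, hall, loft, nursery, pantry, workshop
Level 3: kitchen, library, patio, terrace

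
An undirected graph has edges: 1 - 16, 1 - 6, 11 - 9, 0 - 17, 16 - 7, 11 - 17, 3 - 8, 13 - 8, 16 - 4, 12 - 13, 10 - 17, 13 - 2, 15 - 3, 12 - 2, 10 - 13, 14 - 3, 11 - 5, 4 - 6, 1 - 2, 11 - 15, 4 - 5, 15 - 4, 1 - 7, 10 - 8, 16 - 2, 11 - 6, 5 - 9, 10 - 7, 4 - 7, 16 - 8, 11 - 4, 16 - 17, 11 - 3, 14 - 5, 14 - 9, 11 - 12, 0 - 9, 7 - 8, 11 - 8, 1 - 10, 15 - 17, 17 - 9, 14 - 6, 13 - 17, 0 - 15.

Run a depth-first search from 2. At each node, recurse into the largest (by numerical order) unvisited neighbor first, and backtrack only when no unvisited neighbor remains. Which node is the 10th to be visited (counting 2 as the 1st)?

7

Visit 2
2 → 16
16 → 17
17 → 15
15 → 11
11 → 12
12 → 13
13 → 10
10 → 8
8 → 7
7 → 4
4 → 6
6 → 14
14 → 9
9 → 5
9 → 0
14 → 3
6 → 1

Visit order: 2, 16, 17, 15, 11, 12, 13, 10, 8, 7, 4, 6, 14, 9, 5, 0, 3, 1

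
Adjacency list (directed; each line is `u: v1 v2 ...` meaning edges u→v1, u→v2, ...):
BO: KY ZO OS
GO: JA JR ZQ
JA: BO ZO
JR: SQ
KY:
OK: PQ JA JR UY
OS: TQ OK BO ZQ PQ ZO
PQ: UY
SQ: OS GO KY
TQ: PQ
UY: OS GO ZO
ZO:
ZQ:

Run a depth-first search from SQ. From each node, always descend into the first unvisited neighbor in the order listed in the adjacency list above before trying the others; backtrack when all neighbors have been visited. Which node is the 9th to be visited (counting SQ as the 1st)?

Visit SQ
SQ → OS
OS → TQ
TQ → PQ
PQ → UY
UY → GO
GO → JA
JA → BO
BO → KY
BO → ZO
GO → JR
GO → ZQ
OS → OK

Visit order: SQ, OS, TQ, PQ, UY, GO, JA, BO, KY, ZO, JR, ZQ, OK

KY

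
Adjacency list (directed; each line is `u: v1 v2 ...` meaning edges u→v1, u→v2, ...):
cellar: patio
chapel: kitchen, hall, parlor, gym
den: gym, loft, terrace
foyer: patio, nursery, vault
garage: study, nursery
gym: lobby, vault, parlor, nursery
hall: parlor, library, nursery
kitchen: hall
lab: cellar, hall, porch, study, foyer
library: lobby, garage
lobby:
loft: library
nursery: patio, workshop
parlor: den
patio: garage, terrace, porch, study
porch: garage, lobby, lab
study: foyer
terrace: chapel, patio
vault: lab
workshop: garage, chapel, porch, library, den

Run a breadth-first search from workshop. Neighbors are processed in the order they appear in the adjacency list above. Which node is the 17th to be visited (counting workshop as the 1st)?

foyer

Visit workshop; enqueue garage, chapel, porch, library, den → queue [garage, chapel, porch, library, den]
Visit garage; enqueue study, nursery → queue [chapel, porch, library, den, study, nursery]
Visit chapel; enqueue kitchen, hall, parlor, gym → queue [porch, library, den, study, nursery, kitchen, hall, parlor, gym]
Visit porch; enqueue lobby, lab → queue [library, den, study, nursery, kitchen, hall, parlor, gym, lobby, lab]
Visit library → queue [den, study, nursery, kitchen, hall, parlor, gym, lobby, lab]
Visit den; enqueue loft, terrace → queue [study, nursery, kitchen, hall, parlor, gym, lobby, lab, loft, terrace]
Visit study; enqueue foyer → queue [nursery, kitchen, hall, parlor, gym, lobby, lab, loft, terrace, foyer]
Visit nursery; enqueue patio → queue [kitchen, hall, parlor, gym, lobby, lab, loft, terrace, foyer, patio]
Visit kitchen → queue [hall, parlor, gym, lobby, lab, loft, terrace, foyer, patio]
Visit hall → queue [parlor, gym, lobby, lab, loft, terrace, foyer, patio]
Visit parlor → queue [gym, lobby, lab, loft, terrace, foyer, patio]
Visit gym; enqueue vault → queue [lobby, lab, loft, terrace, foyer, patio, vault]
Visit lobby → queue [lab, loft, terrace, foyer, patio, vault]
Visit lab; enqueue cellar → queue [loft, terrace, foyer, patio, vault, cellar]
Visit loft → queue [terrace, foyer, patio, vault, cellar]
Visit terrace → queue [foyer, patio, vault, cellar]
Visit foyer → queue [patio, vault, cellar]
Visit patio → queue [vault, cellar]
Visit vault → queue [cellar]
Visit cellar → queue []

Visit order: workshop, garage, chapel, porch, library, den, study, nursery, kitchen, hall, parlor, gym, lobby, lab, loft, terrace, foyer, patio, vault, cellar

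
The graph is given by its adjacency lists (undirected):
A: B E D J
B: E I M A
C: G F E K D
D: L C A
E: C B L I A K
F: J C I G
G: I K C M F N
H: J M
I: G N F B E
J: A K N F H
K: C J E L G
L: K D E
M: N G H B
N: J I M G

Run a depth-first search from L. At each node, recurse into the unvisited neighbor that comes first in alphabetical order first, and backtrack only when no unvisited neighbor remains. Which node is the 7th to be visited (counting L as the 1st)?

F

Visit L
L → D
D → A
A → B
B → E
E → C
C → F
F → G
G → I
I → N
N → J
J → H
H → M
J → K

Visit order: L, D, A, B, E, C, F, G, I, N, J, H, M, K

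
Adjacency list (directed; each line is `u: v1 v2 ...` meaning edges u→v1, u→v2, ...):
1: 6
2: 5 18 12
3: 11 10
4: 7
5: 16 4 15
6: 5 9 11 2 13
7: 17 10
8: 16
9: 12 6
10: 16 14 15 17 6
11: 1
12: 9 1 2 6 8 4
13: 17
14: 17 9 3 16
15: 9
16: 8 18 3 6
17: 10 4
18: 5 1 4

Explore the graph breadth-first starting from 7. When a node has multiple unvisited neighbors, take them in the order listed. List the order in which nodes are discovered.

Visit 7; enqueue 17, 10 → queue [17, 10]
Visit 17; enqueue 4 → queue [10, 4]
Visit 10; enqueue 16, 14, 15, 6 → queue [4, 16, 14, 15, 6]
Visit 4 → queue [16, 14, 15, 6]
Visit 16; enqueue 8, 18, 3 → queue [14, 15, 6, 8, 18, 3]
Visit 14; enqueue 9 → queue [15, 6, 8, 18, 3, 9]
Visit 15 → queue [6, 8, 18, 3, 9]
Visit 6; enqueue 5, 11, 2, 13 → queue [8, 18, 3, 9, 5, 11, 2, 13]
Visit 8 → queue [18, 3, 9, 5, 11, 2, 13]
Visit 18; enqueue 1 → queue [3, 9, 5, 11, 2, 13, 1]
Visit 3 → queue [9, 5, 11, 2, 13, 1]
Visit 9; enqueue 12 → queue [5, 11, 2, 13, 1, 12]
Visit 5 → queue [11, 2, 13, 1, 12]
Visit 11 → queue [2, 13, 1, 12]
Visit 2 → queue [13, 1, 12]
Visit 13 → queue [1, 12]
Visit 1 → queue [12]
Visit 12 → queue []

7 17 10 4 16 14 15 6 8 18 3 9 5 11 2 13 1 12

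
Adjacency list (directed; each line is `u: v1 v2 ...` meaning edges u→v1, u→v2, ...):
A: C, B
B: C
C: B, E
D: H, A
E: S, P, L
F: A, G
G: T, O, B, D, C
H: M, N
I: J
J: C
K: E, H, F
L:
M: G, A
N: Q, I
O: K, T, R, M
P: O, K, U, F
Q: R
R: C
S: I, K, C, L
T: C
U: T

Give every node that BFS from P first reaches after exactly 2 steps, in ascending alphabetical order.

Level 0: P
Level 1: F, K, O, U
Level 2: A, E, G, H, M, R, T
Level 3: B, C, D, L, N, S
Level 4: I, Q
Level 5: J

A, E, G, H, M, R, T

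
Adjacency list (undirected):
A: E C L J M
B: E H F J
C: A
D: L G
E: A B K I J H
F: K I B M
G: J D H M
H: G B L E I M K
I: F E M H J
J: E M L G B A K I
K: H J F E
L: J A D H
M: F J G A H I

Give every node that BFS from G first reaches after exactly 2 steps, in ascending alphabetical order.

Level 0: G
Level 1: D, H, J, M
Level 2: A, B, E, F, I, K, L
Level 3: C

A, B, E, F, I, K, L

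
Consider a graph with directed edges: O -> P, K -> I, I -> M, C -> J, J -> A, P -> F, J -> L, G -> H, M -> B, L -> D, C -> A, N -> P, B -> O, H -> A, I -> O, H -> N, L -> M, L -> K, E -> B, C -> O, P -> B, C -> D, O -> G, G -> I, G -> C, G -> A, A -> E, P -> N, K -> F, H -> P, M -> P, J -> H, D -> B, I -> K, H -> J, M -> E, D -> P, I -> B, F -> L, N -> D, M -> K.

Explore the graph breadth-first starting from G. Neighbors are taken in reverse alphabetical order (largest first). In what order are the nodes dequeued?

G, I, H, C, A, O, M, K, B, P, N, J, D, E, F, L

Visit G; enqueue I, H, C, A → queue [I, H, C, A]
Visit I; enqueue O, M, K, B → queue [H, C, A, O, M, K, B]
Visit H; enqueue P, N, J → queue [C, A, O, M, K, B, P, N, J]
Visit C; enqueue D → queue [A, O, M, K, B, P, N, J, D]
Visit A; enqueue E → queue [O, M, K, B, P, N, J, D, E]
Visit O → queue [M, K, B, P, N, J, D, E]
Visit M → queue [K, B, P, N, J, D, E]
Visit K; enqueue F → queue [B, P, N, J, D, E, F]
Visit B → queue [P, N, J, D, E, F]
Visit P → queue [N, J, D, E, F]
Visit N → queue [J, D, E, F]
Visit J; enqueue L → queue [D, E, F, L]
Visit D → queue [E, F, L]
Visit E → queue [F, L]
Visit F → queue [L]
Visit L → queue []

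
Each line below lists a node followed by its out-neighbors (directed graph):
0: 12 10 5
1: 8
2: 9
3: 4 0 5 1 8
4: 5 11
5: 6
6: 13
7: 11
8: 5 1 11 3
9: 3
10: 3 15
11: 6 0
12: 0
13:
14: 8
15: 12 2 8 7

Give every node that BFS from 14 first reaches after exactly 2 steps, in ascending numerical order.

Level 0: 14
Level 1: 8
Level 2: 1, 3, 5, 11
Level 3: 0, 4, 6
Level 4: 10, 12, 13
Level 5: 15
Level 6: 2, 7
Level 7: 9

1, 3, 5, 11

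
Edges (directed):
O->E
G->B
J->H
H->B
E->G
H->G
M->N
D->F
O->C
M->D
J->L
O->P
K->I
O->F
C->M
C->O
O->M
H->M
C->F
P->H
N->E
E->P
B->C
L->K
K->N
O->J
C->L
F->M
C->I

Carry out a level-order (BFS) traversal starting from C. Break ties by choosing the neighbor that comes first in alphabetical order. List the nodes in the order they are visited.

Visit C; enqueue F, I, L, M, O → queue [F, I, L, M, O]
Visit F → queue [I, L, M, O]
Visit I → queue [L, M, O]
Visit L; enqueue K → queue [M, O, K]
Visit M; enqueue D, N → queue [O, K, D, N]
Visit O; enqueue E, J, P → queue [K, D, N, E, J, P]
Visit K → queue [D, N, E, J, P]
Visit D → queue [N, E, J, P]
Visit N → queue [E, J, P]
Visit E; enqueue G → queue [J, P, G]
Visit J; enqueue H → queue [P, G, H]
Visit P → queue [G, H]
Visit G; enqueue B → queue [H, B]
Visit H → queue [B]
Visit B → queue []

C, F, I, L, M, O, K, D, N, E, J, P, G, H, B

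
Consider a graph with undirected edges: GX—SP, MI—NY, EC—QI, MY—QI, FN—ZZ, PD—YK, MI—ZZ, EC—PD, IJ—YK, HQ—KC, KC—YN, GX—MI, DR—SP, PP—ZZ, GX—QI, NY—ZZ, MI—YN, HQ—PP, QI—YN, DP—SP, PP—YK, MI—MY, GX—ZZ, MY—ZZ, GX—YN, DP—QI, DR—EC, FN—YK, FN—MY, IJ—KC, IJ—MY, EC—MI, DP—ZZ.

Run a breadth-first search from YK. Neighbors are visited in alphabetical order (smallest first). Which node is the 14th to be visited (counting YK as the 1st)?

Visit YK; enqueue FN, IJ, PD, PP → queue [FN, IJ, PD, PP]
Visit FN; enqueue MY, ZZ → queue [IJ, PD, PP, MY, ZZ]
Visit IJ; enqueue KC → queue [PD, PP, MY, ZZ, KC]
Visit PD; enqueue EC → queue [PP, MY, ZZ, KC, EC]
Visit PP; enqueue HQ → queue [MY, ZZ, KC, EC, HQ]
Visit MY; enqueue MI, QI → queue [ZZ, KC, EC, HQ, MI, QI]
Visit ZZ; enqueue DP, GX, NY → queue [KC, EC, HQ, MI, QI, DP, GX, NY]
Visit KC; enqueue YN → queue [EC, HQ, MI, QI, DP, GX, NY, YN]
Visit EC; enqueue DR → queue [HQ, MI, QI, DP, GX, NY, YN, DR]
Visit HQ → queue [MI, QI, DP, GX, NY, YN, DR]
Visit MI → queue [QI, DP, GX, NY, YN, DR]
Visit QI → queue [DP, GX, NY, YN, DR]
Visit DP; enqueue SP → queue [GX, NY, YN, DR, SP]
Visit GX → queue [NY, YN, DR, SP]
Visit NY → queue [YN, DR, SP]
Visit YN → queue [DR, SP]
Visit DR → queue [SP]
Visit SP → queue []

Visit order: YK, FN, IJ, PD, PP, MY, ZZ, KC, EC, HQ, MI, QI, DP, GX, NY, YN, DR, SP

GX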